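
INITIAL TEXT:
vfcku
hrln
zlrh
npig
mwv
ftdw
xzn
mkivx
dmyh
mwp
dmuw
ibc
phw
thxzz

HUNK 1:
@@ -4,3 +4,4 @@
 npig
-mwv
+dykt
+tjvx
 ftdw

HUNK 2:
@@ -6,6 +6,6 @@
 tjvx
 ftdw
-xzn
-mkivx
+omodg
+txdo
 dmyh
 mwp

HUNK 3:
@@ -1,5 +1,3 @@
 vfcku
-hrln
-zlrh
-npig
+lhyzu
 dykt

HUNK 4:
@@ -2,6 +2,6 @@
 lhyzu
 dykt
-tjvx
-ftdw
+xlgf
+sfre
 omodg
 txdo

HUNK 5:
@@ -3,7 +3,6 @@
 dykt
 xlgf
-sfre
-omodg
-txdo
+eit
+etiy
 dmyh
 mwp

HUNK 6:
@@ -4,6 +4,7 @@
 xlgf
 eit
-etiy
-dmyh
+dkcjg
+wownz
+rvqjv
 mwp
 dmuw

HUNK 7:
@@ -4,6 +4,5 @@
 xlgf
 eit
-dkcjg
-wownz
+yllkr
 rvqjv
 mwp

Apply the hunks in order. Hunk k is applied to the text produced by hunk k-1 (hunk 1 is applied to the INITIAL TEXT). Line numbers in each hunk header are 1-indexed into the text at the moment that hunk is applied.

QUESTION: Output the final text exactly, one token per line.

Hunk 1: at line 4 remove [mwv] add [dykt,tjvx] -> 15 lines: vfcku hrln zlrh npig dykt tjvx ftdw xzn mkivx dmyh mwp dmuw ibc phw thxzz
Hunk 2: at line 6 remove [xzn,mkivx] add [omodg,txdo] -> 15 lines: vfcku hrln zlrh npig dykt tjvx ftdw omodg txdo dmyh mwp dmuw ibc phw thxzz
Hunk 3: at line 1 remove [hrln,zlrh,npig] add [lhyzu] -> 13 lines: vfcku lhyzu dykt tjvx ftdw omodg txdo dmyh mwp dmuw ibc phw thxzz
Hunk 4: at line 2 remove [tjvx,ftdw] add [xlgf,sfre] -> 13 lines: vfcku lhyzu dykt xlgf sfre omodg txdo dmyh mwp dmuw ibc phw thxzz
Hunk 5: at line 3 remove [sfre,omodg,txdo] add [eit,etiy] -> 12 lines: vfcku lhyzu dykt xlgf eit etiy dmyh mwp dmuw ibc phw thxzz
Hunk 6: at line 4 remove [etiy,dmyh] add [dkcjg,wownz,rvqjv] -> 13 lines: vfcku lhyzu dykt xlgf eit dkcjg wownz rvqjv mwp dmuw ibc phw thxzz
Hunk 7: at line 4 remove [dkcjg,wownz] add [yllkr] -> 12 lines: vfcku lhyzu dykt xlgf eit yllkr rvqjv mwp dmuw ibc phw thxzz

Answer: vfcku
lhyzu
dykt
xlgf
eit
yllkr
rvqjv
mwp
dmuw
ibc
phw
thxzz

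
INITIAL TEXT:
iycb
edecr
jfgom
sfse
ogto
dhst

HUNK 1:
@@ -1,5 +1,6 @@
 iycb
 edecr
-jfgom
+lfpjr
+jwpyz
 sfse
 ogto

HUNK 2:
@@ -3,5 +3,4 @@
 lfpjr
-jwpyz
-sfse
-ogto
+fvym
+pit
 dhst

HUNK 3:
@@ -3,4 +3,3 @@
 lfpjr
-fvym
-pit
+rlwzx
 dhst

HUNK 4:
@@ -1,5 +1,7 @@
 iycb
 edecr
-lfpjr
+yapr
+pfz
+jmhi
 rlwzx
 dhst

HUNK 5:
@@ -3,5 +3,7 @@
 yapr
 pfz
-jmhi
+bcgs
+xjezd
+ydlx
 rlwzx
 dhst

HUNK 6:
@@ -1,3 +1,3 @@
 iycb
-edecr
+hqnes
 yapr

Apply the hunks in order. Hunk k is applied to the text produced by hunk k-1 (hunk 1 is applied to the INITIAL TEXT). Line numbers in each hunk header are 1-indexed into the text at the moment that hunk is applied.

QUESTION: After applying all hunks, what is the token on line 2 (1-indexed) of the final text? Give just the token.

Answer: hqnes

Derivation:
Hunk 1: at line 1 remove [jfgom] add [lfpjr,jwpyz] -> 7 lines: iycb edecr lfpjr jwpyz sfse ogto dhst
Hunk 2: at line 3 remove [jwpyz,sfse,ogto] add [fvym,pit] -> 6 lines: iycb edecr lfpjr fvym pit dhst
Hunk 3: at line 3 remove [fvym,pit] add [rlwzx] -> 5 lines: iycb edecr lfpjr rlwzx dhst
Hunk 4: at line 1 remove [lfpjr] add [yapr,pfz,jmhi] -> 7 lines: iycb edecr yapr pfz jmhi rlwzx dhst
Hunk 5: at line 3 remove [jmhi] add [bcgs,xjezd,ydlx] -> 9 lines: iycb edecr yapr pfz bcgs xjezd ydlx rlwzx dhst
Hunk 6: at line 1 remove [edecr] add [hqnes] -> 9 lines: iycb hqnes yapr pfz bcgs xjezd ydlx rlwzx dhst
Final line 2: hqnes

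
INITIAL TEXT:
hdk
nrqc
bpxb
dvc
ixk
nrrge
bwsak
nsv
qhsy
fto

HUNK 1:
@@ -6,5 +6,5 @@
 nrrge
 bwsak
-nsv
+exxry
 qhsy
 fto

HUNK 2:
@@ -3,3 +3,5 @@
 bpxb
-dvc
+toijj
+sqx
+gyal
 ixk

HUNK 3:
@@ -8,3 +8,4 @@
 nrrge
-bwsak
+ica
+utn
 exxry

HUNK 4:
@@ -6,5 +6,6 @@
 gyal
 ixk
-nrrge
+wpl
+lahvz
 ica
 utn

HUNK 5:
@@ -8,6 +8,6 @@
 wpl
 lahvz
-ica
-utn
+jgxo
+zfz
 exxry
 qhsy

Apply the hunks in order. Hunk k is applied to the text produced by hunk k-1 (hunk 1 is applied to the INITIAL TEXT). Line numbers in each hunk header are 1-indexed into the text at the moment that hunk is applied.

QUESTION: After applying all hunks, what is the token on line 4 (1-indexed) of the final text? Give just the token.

Hunk 1: at line 6 remove [nsv] add [exxry] -> 10 lines: hdk nrqc bpxb dvc ixk nrrge bwsak exxry qhsy fto
Hunk 2: at line 3 remove [dvc] add [toijj,sqx,gyal] -> 12 lines: hdk nrqc bpxb toijj sqx gyal ixk nrrge bwsak exxry qhsy fto
Hunk 3: at line 8 remove [bwsak] add [ica,utn] -> 13 lines: hdk nrqc bpxb toijj sqx gyal ixk nrrge ica utn exxry qhsy fto
Hunk 4: at line 6 remove [nrrge] add [wpl,lahvz] -> 14 lines: hdk nrqc bpxb toijj sqx gyal ixk wpl lahvz ica utn exxry qhsy fto
Hunk 5: at line 8 remove [ica,utn] add [jgxo,zfz] -> 14 lines: hdk nrqc bpxb toijj sqx gyal ixk wpl lahvz jgxo zfz exxry qhsy fto
Final line 4: toijj

Answer: toijj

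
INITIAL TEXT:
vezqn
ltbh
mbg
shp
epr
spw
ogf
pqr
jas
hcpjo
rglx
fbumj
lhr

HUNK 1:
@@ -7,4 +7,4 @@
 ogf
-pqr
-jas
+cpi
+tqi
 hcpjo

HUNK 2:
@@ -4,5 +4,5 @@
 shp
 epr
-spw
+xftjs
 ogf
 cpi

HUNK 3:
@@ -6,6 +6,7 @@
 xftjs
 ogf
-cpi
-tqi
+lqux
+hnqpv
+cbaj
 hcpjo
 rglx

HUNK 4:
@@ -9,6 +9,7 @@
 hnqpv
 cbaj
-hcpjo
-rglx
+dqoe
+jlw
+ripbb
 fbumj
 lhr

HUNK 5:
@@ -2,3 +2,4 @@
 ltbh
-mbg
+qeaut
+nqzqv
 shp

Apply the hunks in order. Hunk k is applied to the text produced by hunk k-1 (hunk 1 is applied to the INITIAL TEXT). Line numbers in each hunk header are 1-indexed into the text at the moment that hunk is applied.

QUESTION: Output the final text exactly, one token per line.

Answer: vezqn
ltbh
qeaut
nqzqv
shp
epr
xftjs
ogf
lqux
hnqpv
cbaj
dqoe
jlw
ripbb
fbumj
lhr

Derivation:
Hunk 1: at line 7 remove [pqr,jas] add [cpi,tqi] -> 13 lines: vezqn ltbh mbg shp epr spw ogf cpi tqi hcpjo rglx fbumj lhr
Hunk 2: at line 4 remove [spw] add [xftjs] -> 13 lines: vezqn ltbh mbg shp epr xftjs ogf cpi tqi hcpjo rglx fbumj lhr
Hunk 3: at line 6 remove [cpi,tqi] add [lqux,hnqpv,cbaj] -> 14 lines: vezqn ltbh mbg shp epr xftjs ogf lqux hnqpv cbaj hcpjo rglx fbumj lhr
Hunk 4: at line 9 remove [hcpjo,rglx] add [dqoe,jlw,ripbb] -> 15 lines: vezqn ltbh mbg shp epr xftjs ogf lqux hnqpv cbaj dqoe jlw ripbb fbumj lhr
Hunk 5: at line 2 remove [mbg] add [qeaut,nqzqv] -> 16 lines: vezqn ltbh qeaut nqzqv shp epr xftjs ogf lqux hnqpv cbaj dqoe jlw ripbb fbumj lhr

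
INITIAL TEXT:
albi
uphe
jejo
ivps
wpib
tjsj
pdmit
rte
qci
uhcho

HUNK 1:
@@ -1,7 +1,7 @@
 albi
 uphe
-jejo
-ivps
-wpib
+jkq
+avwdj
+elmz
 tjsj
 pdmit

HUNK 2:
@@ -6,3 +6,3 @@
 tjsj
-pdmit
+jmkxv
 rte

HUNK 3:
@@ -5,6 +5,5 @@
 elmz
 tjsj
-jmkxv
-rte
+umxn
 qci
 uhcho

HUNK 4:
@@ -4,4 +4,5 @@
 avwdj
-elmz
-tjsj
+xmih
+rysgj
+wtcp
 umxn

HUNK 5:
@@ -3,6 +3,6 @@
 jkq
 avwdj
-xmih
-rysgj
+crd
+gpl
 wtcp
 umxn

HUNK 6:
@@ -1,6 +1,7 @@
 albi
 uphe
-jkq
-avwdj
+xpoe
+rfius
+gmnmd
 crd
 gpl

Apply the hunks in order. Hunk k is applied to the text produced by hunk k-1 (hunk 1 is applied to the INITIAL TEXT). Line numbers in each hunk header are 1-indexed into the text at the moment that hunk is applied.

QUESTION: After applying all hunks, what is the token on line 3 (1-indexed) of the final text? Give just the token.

Hunk 1: at line 1 remove [jejo,ivps,wpib] add [jkq,avwdj,elmz] -> 10 lines: albi uphe jkq avwdj elmz tjsj pdmit rte qci uhcho
Hunk 2: at line 6 remove [pdmit] add [jmkxv] -> 10 lines: albi uphe jkq avwdj elmz tjsj jmkxv rte qci uhcho
Hunk 3: at line 5 remove [jmkxv,rte] add [umxn] -> 9 lines: albi uphe jkq avwdj elmz tjsj umxn qci uhcho
Hunk 4: at line 4 remove [elmz,tjsj] add [xmih,rysgj,wtcp] -> 10 lines: albi uphe jkq avwdj xmih rysgj wtcp umxn qci uhcho
Hunk 5: at line 3 remove [xmih,rysgj] add [crd,gpl] -> 10 lines: albi uphe jkq avwdj crd gpl wtcp umxn qci uhcho
Hunk 6: at line 1 remove [jkq,avwdj] add [xpoe,rfius,gmnmd] -> 11 lines: albi uphe xpoe rfius gmnmd crd gpl wtcp umxn qci uhcho
Final line 3: xpoe

Answer: xpoe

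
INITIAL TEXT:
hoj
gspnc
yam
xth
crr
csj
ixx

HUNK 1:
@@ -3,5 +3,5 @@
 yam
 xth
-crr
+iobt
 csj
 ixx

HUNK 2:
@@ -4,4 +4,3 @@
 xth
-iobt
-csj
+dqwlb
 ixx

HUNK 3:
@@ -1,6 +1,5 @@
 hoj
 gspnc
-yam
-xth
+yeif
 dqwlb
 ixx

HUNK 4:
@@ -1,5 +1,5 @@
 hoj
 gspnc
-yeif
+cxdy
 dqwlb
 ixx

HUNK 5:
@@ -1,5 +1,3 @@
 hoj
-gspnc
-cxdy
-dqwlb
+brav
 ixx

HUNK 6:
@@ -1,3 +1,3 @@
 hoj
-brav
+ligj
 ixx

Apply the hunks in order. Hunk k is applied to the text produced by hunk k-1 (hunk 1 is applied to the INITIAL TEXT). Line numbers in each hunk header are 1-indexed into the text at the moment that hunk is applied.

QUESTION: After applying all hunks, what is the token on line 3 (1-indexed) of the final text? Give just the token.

Hunk 1: at line 3 remove [crr] add [iobt] -> 7 lines: hoj gspnc yam xth iobt csj ixx
Hunk 2: at line 4 remove [iobt,csj] add [dqwlb] -> 6 lines: hoj gspnc yam xth dqwlb ixx
Hunk 3: at line 1 remove [yam,xth] add [yeif] -> 5 lines: hoj gspnc yeif dqwlb ixx
Hunk 4: at line 1 remove [yeif] add [cxdy] -> 5 lines: hoj gspnc cxdy dqwlb ixx
Hunk 5: at line 1 remove [gspnc,cxdy,dqwlb] add [brav] -> 3 lines: hoj brav ixx
Hunk 6: at line 1 remove [brav] add [ligj] -> 3 lines: hoj ligj ixx
Final line 3: ixx

Answer: ixx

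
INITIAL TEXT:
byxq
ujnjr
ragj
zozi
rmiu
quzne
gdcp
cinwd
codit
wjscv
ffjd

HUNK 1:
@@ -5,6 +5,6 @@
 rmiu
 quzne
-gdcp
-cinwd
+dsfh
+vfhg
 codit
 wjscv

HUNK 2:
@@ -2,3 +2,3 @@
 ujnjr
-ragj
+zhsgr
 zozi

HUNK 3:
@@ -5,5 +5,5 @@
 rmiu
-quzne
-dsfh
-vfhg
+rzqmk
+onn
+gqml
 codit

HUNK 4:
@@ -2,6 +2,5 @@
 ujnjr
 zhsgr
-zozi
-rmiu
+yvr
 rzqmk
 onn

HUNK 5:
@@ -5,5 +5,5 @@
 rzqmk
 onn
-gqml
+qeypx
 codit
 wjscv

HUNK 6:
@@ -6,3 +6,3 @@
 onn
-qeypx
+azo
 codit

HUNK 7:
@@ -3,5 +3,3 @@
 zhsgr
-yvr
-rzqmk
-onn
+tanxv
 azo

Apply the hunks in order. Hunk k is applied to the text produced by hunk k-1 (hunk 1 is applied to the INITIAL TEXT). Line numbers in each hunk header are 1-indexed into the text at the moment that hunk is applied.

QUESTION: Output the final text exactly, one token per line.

Hunk 1: at line 5 remove [gdcp,cinwd] add [dsfh,vfhg] -> 11 lines: byxq ujnjr ragj zozi rmiu quzne dsfh vfhg codit wjscv ffjd
Hunk 2: at line 2 remove [ragj] add [zhsgr] -> 11 lines: byxq ujnjr zhsgr zozi rmiu quzne dsfh vfhg codit wjscv ffjd
Hunk 3: at line 5 remove [quzne,dsfh,vfhg] add [rzqmk,onn,gqml] -> 11 lines: byxq ujnjr zhsgr zozi rmiu rzqmk onn gqml codit wjscv ffjd
Hunk 4: at line 2 remove [zozi,rmiu] add [yvr] -> 10 lines: byxq ujnjr zhsgr yvr rzqmk onn gqml codit wjscv ffjd
Hunk 5: at line 5 remove [gqml] add [qeypx] -> 10 lines: byxq ujnjr zhsgr yvr rzqmk onn qeypx codit wjscv ffjd
Hunk 6: at line 6 remove [qeypx] add [azo] -> 10 lines: byxq ujnjr zhsgr yvr rzqmk onn azo codit wjscv ffjd
Hunk 7: at line 3 remove [yvr,rzqmk,onn] add [tanxv] -> 8 lines: byxq ujnjr zhsgr tanxv azo codit wjscv ffjd

Answer: byxq
ujnjr
zhsgr
tanxv
azo
codit
wjscv
ffjd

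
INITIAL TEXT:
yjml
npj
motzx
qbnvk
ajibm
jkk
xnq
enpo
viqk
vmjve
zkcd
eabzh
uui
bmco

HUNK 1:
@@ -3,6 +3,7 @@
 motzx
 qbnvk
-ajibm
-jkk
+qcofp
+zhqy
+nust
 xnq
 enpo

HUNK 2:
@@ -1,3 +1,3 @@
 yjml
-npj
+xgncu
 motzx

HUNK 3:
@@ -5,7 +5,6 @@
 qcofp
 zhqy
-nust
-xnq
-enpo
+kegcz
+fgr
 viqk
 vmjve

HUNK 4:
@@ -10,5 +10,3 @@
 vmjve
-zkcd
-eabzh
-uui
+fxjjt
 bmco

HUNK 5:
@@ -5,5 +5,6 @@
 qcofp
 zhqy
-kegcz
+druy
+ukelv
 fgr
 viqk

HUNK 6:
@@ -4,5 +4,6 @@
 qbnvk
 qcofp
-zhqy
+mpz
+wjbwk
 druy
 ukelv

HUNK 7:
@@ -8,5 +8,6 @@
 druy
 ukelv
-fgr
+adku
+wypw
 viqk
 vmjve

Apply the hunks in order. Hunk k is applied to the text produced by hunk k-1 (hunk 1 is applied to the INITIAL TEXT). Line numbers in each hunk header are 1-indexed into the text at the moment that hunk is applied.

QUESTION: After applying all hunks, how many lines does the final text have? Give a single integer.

Hunk 1: at line 3 remove [ajibm,jkk] add [qcofp,zhqy,nust] -> 15 lines: yjml npj motzx qbnvk qcofp zhqy nust xnq enpo viqk vmjve zkcd eabzh uui bmco
Hunk 2: at line 1 remove [npj] add [xgncu] -> 15 lines: yjml xgncu motzx qbnvk qcofp zhqy nust xnq enpo viqk vmjve zkcd eabzh uui bmco
Hunk 3: at line 5 remove [nust,xnq,enpo] add [kegcz,fgr] -> 14 lines: yjml xgncu motzx qbnvk qcofp zhqy kegcz fgr viqk vmjve zkcd eabzh uui bmco
Hunk 4: at line 10 remove [zkcd,eabzh,uui] add [fxjjt] -> 12 lines: yjml xgncu motzx qbnvk qcofp zhqy kegcz fgr viqk vmjve fxjjt bmco
Hunk 5: at line 5 remove [kegcz] add [druy,ukelv] -> 13 lines: yjml xgncu motzx qbnvk qcofp zhqy druy ukelv fgr viqk vmjve fxjjt bmco
Hunk 6: at line 4 remove [zhqy] add [mpz,wjbwk] -> 14 lines: yjml xgncu motzx qbnvk qcofp mpz wjbwk druy ukelv fgr viqk vmjve fxjjt bmco
Hunk 7: at line 8 remove [fgr] add [adku,wypw] -> 15 lines: yjml xgncu motzx qbnvk qcofp mpz wjbwk druy ukelv adku wypw viqk vmjve fxjjt bmco
Final line count: 15

Answer: 15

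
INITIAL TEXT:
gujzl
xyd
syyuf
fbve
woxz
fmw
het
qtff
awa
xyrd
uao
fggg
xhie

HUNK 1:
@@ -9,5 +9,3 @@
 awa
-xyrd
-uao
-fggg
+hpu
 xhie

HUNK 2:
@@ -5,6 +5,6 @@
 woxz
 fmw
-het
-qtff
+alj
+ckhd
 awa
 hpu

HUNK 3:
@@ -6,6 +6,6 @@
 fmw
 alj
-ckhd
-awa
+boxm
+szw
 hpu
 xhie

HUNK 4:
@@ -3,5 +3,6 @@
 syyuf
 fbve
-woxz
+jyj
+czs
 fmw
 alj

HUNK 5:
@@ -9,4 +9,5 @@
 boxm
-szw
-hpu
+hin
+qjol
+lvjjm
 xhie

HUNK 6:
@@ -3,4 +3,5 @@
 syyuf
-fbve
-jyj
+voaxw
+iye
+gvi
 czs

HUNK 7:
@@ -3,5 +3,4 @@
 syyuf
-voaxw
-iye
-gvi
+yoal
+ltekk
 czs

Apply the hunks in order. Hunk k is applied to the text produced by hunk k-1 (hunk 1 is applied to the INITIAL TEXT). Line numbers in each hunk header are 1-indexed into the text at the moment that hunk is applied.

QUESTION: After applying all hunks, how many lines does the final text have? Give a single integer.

Answer: 13

Derivation:
Hunk 1: at line 9 remove [xyrd,uao,fggg] add [hpu] -> 11 lines: gujzl xyd syyuf fbve woxz fmw het qtff awa hpu xhie
Hunk 2: at line 5 remove [het,qtff] add [alj,ckhd] -> 11 lines: gujzl xyd syyuf fbve woxz fmw alj ckhd awa hpu xhie
Hunk 3: at line 6 remove [ckhd,awa] add [boxm,szw] -> 11 lines: gujzl xyd syyuf fbve woxz fmw alj boxm szw hpu xhie
Hunk 4: at line 3 remove [woxz] add [jyj,czs] -> 12 lines: gujzl xyd syyuf fbve jyj czs fmw alj boxm szw hpu xhie
Hunk 5: at line 9 remove [szw,hpu] add [hin,qjol,lvjjm] -> 13 lines: gujzl xyd syyuf fbve jyj czs fmw alj boxm hin qjol lvjjm xhie
Hunk 6: at line 3 remove [fbve,jyj] add [voaxw,iye,gvi] -> 14 lines: gujzl xyd syyuf voaxw iye gvi czs fmw alj boxm hin qjol lvjjm xhie
Hunk 7: at line 3 remove [voaxw,iye,gvi] add [yoal,ltekk] -> 13 lines: gujzl xyd syyuf yoal ltekk czs fmw alj boxm hin qjol lvjjm xhie
Final line count: 13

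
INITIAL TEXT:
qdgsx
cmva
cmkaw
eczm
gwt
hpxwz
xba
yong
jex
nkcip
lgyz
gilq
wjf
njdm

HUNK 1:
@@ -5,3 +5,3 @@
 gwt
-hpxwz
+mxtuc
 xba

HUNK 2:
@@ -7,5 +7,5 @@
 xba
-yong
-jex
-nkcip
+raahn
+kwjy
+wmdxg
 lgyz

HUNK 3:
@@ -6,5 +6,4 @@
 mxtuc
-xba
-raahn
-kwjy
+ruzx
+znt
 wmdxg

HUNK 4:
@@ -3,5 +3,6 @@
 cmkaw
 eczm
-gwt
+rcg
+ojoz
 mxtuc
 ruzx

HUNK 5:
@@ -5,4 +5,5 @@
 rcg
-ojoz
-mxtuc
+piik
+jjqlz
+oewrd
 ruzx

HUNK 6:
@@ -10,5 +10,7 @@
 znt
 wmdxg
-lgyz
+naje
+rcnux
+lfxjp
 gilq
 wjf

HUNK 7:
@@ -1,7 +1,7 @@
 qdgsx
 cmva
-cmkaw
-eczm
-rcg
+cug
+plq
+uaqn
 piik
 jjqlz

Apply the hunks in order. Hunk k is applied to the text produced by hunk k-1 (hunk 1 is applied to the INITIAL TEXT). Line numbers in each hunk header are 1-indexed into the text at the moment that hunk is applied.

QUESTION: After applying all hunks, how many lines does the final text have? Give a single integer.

Answer: 17

Derivation:
Hunk 1: at line 5 remove [hpxwz] add [mxtuc] -> 14 lines: qdgsx cmva cmkaw eczm gwt mxtuc xba yong jex nkcip lgyz gilq wjf njdm
Hunk 2: at line 7 remove [yong,jex,nkcip] add [raahn,kwjy,wmdxg] -> 14 lines: qdgsx cmva cmkaw eczm gwt mxtuc xba raahn kwjy wmdxg lgyz gilq wjf njdm
Hunk 3: at line 6 remove [xba,raahn,kwjy] add [ruzx,znt] -> 13 lines: qdgsx cmva cmkaw eczm gwt mxtuc ruzx znt wmdxg lgyz gilq wjf njdm
Hunk 4: at line 3 remove [gwt] add [rcg,ojoz] -> 14 lines: qdgsx cmva cmkaw eczm rcg ojoz mxtuc ruzx znt wmdxg lgyz gilq wjf njdm
Hunk 5: at line 5 remove [ojoz,mxtuc] add [piik,jjqlz,oewrd] -> 15 lines: qdgsx cmva cmkaw eczm rcg piik jjqlz oewrd ruzx znt wmdxg lgyz gilq wjf njdm
Hunk 6: at line 10 remove [lgyz] add [naje,rcnux,lfxjp] -> 17 lines: qdgsx cmva cmkaw eczm rcg piik jjqlz oewrd ruzx znt wmdxg naje rcnux lfxjp gilq wjf njdm
Hunk 7: at line 1 remove [cmkaw,eczm,rcg] add [cug,plq,uaqn] -> 17 lines: qdgsx cmva cug plq uaqn piik jjqlz oewrd ruzx znt wmdxg naje rcnux lfxjp gilq wjf njdm
Final line count: 17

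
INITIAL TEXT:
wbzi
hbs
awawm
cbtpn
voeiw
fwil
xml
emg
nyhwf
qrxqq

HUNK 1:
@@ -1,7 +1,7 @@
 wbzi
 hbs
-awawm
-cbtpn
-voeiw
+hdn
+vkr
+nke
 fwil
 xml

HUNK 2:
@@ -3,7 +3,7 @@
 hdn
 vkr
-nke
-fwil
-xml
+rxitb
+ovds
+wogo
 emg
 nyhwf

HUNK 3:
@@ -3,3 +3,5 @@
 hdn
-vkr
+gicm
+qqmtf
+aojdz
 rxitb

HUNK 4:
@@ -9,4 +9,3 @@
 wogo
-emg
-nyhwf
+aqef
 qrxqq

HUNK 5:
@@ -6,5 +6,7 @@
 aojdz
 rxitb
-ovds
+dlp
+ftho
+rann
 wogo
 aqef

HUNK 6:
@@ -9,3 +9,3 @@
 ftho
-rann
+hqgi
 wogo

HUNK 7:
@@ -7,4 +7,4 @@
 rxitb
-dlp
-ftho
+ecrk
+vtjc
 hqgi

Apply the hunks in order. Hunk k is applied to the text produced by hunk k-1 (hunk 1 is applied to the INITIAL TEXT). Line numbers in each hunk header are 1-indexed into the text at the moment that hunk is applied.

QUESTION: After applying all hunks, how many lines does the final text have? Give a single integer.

Answer: 13

Derivation:
Hunk 1: at line 1 remove [awawm,cbtpn,voeiw] add [hdn,vkr,nke] -> 10 lines: wbzi hbs hdn vkr nke fwil xml emg nyhwf qrxqq
Hunk 2: at line 3 remove [nke,fwil,xml] add [rxitb,ovds,wogo] -> 10 lines: wbzi hbs hdn vkr rxitb ovds wogo emg nyhwf qrxqq
Hunk 3: at line 3 remove [vkr] add [gicm,qqmtf,aojdz] -> 12 lines: wbzi hbs hdn gicm qqmtf aojdz rxitb ovds wogo emg nyhwf qrxqq
Hunk 4: at line 9 remove [emg,nyhwf] add [aqef] -> 11 lines: wbzi hbs hdn gicm qqmtf aojdz rxitb ovds wogo aqef qrxqq
Hunk 5: at line 6 remove [ovds] add [dlp,ftho,rann] -> 13 lines: wbzi hbs hdn gicm qqmtf aojdz rxitb dlp ftho rann wogo aqef qrxqq
Hunk 6: at line 9 remove [rann] add [hqgi] -> 13 lines: wbzi hbs hdn gicm qqmtf aojdz rxitb dlp ftho hqgi wogo aqef qrxqq
Hunk 7: at line 7 remove [dlp,ftho] add [ecrk,vtjc] -> 13 lines: wbzi hbs hdn gicm qqmtf aojdz rxitb ecrk vtjc hqgi wogo aqef qrxqq
Final line count: 13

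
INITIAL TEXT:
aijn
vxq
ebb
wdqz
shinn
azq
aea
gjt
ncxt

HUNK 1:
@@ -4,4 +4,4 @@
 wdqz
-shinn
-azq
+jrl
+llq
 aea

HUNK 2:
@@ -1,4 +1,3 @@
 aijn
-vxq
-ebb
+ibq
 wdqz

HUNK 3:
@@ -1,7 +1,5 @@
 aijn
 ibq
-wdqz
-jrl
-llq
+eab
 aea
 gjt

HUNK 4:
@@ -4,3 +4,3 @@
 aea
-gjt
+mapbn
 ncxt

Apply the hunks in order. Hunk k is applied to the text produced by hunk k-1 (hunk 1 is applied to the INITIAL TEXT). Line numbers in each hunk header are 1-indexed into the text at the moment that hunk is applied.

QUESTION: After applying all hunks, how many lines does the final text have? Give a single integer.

Answer: 6

Derivation:
Hunk 1: at line 4 remove [shinn,azq] add [jrl,llq] -> 9 lines: aijn vxq ebb wdqz jrl llq aea gjt ncxt
Hunk 2: at line 1 remove [vxq,ebb] add [ibq] -> 8 lines: aijn ibq wdqz jrl llq aea gjt ncxt
Hunk 3: at line 1 remove [wdqz,jrl,llq] add [eab] -> 6 lines: aijn ibq eab aea gjt ncxt
Hunk 4: at line 4 remove [gjt] add [mapbn] -> 6 lines: aijn ibq eab aea mapbn ncxt
Final line count: 6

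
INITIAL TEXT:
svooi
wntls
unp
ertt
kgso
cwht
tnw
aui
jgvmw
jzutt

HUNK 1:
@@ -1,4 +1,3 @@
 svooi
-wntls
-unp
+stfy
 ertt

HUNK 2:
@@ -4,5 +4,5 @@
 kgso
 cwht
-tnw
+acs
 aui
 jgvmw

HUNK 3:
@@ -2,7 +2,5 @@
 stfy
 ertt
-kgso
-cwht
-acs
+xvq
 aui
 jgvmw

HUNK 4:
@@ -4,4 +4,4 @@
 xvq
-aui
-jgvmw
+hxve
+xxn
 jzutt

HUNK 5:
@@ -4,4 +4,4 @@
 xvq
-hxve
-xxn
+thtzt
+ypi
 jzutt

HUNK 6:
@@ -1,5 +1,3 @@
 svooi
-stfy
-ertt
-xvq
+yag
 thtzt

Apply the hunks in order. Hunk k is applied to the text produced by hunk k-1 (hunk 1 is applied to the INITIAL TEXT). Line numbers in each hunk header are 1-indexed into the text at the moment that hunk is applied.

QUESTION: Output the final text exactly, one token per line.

Answer: svooi
yag
thtzt
ypi
jzutt

Derivation:
Hunk 1: at line 1 remove [wntls,unp] add [stfy] -> 9 lines: svooi stfy ertt kgso cwht tnw aui jgvmw jzutt
Hunk 2: at line 4 remove [tnw] add [acs] -> 9 lines: svooi stfy ertt kgso cwht acs aui jgvmw jzutt
Hunk 3: at line 2 remove [kgso,cwht,acs] add [xvq] -> 7 lines: svooi stfy ertt xvq aui jgvmw jzutt
Hunk 4: at line 4 remove [aui,jgvmw] add [hxve,xxn] -> 7 lines: svooi stfy ertt xvq hxve xxn jzutt
Hunk 5: at line 4 remove [hxve,xxn] add [thtzt,ypi] -> 7 lines: svooi stfy ertt xvq thtzt ypi jzutt
Hunk 6: at line 1 remove [stfy,ertt,xvq] add [yag] -> 5 lines: svooi yag thtzt ypi jzutt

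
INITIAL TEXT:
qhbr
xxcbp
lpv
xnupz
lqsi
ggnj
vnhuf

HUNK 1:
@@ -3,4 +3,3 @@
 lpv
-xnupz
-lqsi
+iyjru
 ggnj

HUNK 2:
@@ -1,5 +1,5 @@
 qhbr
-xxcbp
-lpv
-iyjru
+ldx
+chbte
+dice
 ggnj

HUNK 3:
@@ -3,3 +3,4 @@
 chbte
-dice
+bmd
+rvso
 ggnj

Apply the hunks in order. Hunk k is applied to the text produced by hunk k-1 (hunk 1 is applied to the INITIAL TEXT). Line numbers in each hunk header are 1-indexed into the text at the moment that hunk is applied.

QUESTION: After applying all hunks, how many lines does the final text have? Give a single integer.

Answer: 7

Derivation:
Hunk 1: at line 3 remove [xnupz,lqsi] add [iyjru] -> 6 lines: qhbr xxcbp lpv iyjru ggnj vnhuf
Hunk 2: at line 1 remove [xxcbp,lpv,iyjru] add [ldx,chbte,dice] -> 6 lines: qhbr ldx chbte dice ggnj vnhuf
Hunk 3: at line 3 remove [dice] add [bmd,rvso] -> 7 lines: qhbr ldx chbte bmd rvso ggnj vnhuf
Final line count: 7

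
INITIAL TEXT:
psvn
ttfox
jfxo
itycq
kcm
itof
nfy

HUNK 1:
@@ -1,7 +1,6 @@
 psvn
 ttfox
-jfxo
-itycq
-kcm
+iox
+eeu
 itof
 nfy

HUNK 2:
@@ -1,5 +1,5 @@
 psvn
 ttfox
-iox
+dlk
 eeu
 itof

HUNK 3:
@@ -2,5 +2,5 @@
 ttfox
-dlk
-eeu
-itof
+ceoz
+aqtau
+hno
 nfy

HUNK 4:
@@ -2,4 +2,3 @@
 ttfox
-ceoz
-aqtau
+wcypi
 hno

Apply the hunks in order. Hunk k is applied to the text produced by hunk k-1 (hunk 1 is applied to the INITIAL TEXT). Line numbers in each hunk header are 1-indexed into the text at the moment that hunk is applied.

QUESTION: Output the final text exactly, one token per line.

Answer: psvn
ttfox
wcypi
hno
nfy

Derivation:
Hunk 1: at line 1 remove [jfxo,itycq,kcm] add [iox,eeu] -> 6 lines: psvn ttfox iox eeu itof nfy
Hunk 2: at line 1 remove [iox] add [dlk] -> 6 lines: psvn ttfox dlk eeu itof nfy
Hunk 3: at line 2 remove [dlk,eeu,itof] add [ceoz,aqtau,hno] -> 6 lines: psvn ttfox ceoz aqtau hno nfy
Hunk 4: at line 2 remove [ceoz,aqtau] add [wcypi] -> 5 lines: psvn ttfox wcypi hno nfy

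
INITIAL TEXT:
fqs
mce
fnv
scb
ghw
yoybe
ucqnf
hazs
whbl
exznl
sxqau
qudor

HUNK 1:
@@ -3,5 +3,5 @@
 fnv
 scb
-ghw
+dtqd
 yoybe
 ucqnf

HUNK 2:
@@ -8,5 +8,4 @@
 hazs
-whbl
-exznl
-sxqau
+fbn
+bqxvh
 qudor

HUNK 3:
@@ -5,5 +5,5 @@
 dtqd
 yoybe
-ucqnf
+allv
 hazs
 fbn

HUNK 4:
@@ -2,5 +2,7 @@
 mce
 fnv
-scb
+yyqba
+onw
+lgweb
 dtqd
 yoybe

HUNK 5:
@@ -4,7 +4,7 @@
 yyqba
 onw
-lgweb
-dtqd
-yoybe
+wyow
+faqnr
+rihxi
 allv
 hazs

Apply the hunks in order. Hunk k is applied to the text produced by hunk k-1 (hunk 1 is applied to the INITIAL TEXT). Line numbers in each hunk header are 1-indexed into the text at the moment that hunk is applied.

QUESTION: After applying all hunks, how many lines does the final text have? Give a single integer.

Answer: 13

Derivation:
Hunk 1: at line 3 remove [ghw] add [dtqd] -> 12 lines: fqs mce fnv scb dtqd yoybe ucqnf hazs whbl exznl sxqau qudor
Hunk 2: at line 8 remove [whbl,exznl,sxqau] add [fbn,bqxvh] -> 11 lines: fqs mce fnv scb dtqd yoybe ucqnf hazs fbn bqxvh qudor
Hunk 3: at line 5 remove [ucqnf] add [allv] -> 11 lines: fqs mce fnv scb dtqd yoybe allv hazs fbn bqxvh qudor
Hunk 4: at line 2 remove [scb] add [yyqba,onw,lgweb] -> 13 lines: fqs mce fnv yyqba onw lgweb dtqd yoybe allv hazs fbn bqxvh qudor
Hunk 5: at line 4 remove [lgweb,dtqd,yoybe] add [wyow,faqnr,rihxi] -> 13 lines: fqs mce fnv yyqba onw wyow faqnr rihxi allv hazs fbn bqxvh qudor
Final line count: 13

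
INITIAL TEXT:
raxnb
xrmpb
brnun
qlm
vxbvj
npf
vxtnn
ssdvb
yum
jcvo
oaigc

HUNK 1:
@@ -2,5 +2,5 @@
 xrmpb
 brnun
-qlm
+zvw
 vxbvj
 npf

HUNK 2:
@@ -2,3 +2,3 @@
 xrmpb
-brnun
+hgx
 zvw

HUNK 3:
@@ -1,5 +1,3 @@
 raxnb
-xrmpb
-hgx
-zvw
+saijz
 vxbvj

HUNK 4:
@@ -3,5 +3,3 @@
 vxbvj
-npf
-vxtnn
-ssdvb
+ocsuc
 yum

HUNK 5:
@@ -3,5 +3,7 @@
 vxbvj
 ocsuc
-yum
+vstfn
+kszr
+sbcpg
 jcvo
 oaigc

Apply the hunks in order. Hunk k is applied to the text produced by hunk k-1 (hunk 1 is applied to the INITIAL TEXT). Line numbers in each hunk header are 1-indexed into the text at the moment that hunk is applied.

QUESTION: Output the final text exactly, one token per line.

Hunk 1: at line 2 remove [qlm] add [zvw] -> 11 lines: raxnb xrmpb brnun zvw vxbvj npf vxtnn ssdvb yum jcvo oaigc
Hunk 2: at line 2 remove [brnun] add [hgx] -> 11 lines: raxnb xrmpb hgx zvw vxbvj npf vxtnn ssdvb yum jcvo oaigc
Hunk 3: at line 1 remove [xrmpb,hgx,zvw] add [saijz] -> 9 lines: raxnb saijz vxbvj npf vxtnn ssdvb yum jcvo oaigc
Hunk 4: at line 3 remove [npf,vxtnn,ssdvb] add [ocsuc] -> 7 lines: raxnb saijz vxbvj ocsuc yum jcvo oaigc
Hunk 5: at line 3 remove [yum] add [vstfn,kszr,sbcpg] -> 9 lines: raxnb saijz vxbvj ocsuc vstfn kszr sbcpg jcvo oaigc

Answer: raxnb
saijz
vxbvj
ocsuc
vstfn
kszr
sbcpg
jcvo
oaigc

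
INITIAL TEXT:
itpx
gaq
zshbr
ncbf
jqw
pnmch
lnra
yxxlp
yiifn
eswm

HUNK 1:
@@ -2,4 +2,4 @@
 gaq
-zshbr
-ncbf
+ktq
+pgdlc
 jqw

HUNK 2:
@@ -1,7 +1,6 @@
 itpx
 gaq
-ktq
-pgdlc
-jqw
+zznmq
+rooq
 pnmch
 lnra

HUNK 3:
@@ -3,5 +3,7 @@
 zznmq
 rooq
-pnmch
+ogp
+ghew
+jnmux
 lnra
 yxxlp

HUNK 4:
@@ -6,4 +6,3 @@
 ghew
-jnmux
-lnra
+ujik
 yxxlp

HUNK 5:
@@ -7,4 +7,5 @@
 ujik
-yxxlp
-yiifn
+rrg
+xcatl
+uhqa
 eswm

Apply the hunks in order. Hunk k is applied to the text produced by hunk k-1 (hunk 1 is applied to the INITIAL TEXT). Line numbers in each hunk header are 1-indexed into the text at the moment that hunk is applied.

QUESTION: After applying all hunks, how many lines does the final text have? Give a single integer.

Hunk 1: at line 2 remove [zshbr,ncbf] add [ktq,pgdlc] -> 10 lines: itpx gaq ktq pgdlc jqw pnmch lnra yxxlp yiifn eswm
Hunk 2: at line 1 remove [ktq,pgdlc,jqw] add [zznmq,rooq] -> 9 lines: itpx gaq zznmq rooq pnmch lnra yxxlp yiifn eswm
Hunk 3: at line 3 remove [pnmch] add [ogp,ghew,jnmux] -> 11 lines: itpx gaq zznmq rooq ogp ghew jnmux lnra yxxlp yiifn eswm
Hunk 4: at line 6 remove [jnmux,lnra] add [ujik] -> 10 lines: itpx gaq zznmq rooq ogp ghew ujik yxxlp yiifn eswm
Hunk 5: at line 7 remove [yxxlp,yiifn] add [rrg,xcatl,uhqa] -> 11 lines: itpx gaq zznmq rooq ogp ghew ujik rrg xcatl uhqa eswm
Final line count: 11

Answer: 11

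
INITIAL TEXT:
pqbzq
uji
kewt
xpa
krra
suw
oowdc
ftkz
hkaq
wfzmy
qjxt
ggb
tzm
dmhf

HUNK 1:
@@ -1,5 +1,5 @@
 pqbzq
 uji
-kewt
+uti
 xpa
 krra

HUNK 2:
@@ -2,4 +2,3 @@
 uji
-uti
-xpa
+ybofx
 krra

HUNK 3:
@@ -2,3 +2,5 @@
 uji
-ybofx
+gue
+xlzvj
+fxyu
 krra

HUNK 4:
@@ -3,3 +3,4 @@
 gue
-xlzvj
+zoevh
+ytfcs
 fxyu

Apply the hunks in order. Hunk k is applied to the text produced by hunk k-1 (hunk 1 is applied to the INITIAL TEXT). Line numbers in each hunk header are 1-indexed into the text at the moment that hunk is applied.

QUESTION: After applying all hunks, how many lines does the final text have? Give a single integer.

Answer: 16

Derivation:
Hunk 1: at line 1 remove [kewt] add [uti] -> 14 lines: pqbzq uji uti xpa krra suw oowdc ftkz hkaq wfzmy qjxt ggb tzm dmhf
Hunk 2: at line 2 remove [uti,xpa] add [ybofx] -> 13 lines: pqbzq uji ybofx krra suw oowdc ftkz hkaq wfzmy qjxt ggb tzm dmhf
Hunk 3: at line 2 remove [ybofx] add [gue,xlzvj,fxyu] -> 15 lines: pqbzq uji gue xlzvj fxyu krra suw oowdc ftkz hkaq wfzmy qjxt ggb tzm dmhf
Hunk 4: at line 3 remove [xlzvj] add [zoevh,ytfcs] -> 16 lines: pqbzq uji gue zoevh ytfcs fxyu krra suw oowdc ftkz hkaq wfzmy qjxt ggb tzm dmhf
Final line count: 16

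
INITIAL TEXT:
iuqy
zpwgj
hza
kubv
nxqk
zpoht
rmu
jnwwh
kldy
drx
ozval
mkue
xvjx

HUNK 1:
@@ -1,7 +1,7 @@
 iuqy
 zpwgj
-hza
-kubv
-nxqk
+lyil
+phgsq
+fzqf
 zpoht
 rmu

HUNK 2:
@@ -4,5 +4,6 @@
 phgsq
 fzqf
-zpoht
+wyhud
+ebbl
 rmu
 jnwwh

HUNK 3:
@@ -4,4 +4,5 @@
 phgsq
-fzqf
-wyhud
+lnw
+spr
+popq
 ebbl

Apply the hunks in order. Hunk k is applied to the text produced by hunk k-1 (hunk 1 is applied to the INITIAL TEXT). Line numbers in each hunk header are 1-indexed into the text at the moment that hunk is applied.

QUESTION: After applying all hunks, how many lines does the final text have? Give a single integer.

Hunk 1: at line 1 remove [hza,kubv,nxqk] add [lyil,phgsq,fzqf] -> 13 lines: iuqy zpwgj lyil phgsq fzqf zpoht rmu jnwwh kldy drx ozval mkue xvjx
Hunk 2: at line 4 remove [zpoht] add [wyhud,ebbl] -> 14 lines: iuqy zpwgj lyil phgsq fzqf wyhud ebbl rmu jnwwh kldy drx ozval mkue xvjx
Hunk 3: at line 4 remove [fzqf,wyhud] add [lnw,spr,popq] -> 15 lines: iuqy zpwgj lyil phgsq lnw spr popq ebbl rmu jnwwh kldy drx ozval mkue xvjx
Final line count: 15

Answer: 15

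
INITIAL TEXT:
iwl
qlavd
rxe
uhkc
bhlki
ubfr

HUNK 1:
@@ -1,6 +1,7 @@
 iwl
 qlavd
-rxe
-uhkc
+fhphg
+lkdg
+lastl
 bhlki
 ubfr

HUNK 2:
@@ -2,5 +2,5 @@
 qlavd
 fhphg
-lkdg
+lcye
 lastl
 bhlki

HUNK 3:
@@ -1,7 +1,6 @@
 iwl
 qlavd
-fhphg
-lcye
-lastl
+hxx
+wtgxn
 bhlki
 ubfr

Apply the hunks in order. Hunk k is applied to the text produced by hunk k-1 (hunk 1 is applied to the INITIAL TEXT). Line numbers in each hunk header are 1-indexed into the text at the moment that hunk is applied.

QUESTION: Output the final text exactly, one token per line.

Answer: iwl
qlavd
hxx
wtgxn
bhlki
ubfr

Derivation:
Hunk 1: at line 1 remove [rxe,uhkc] add [fhphg,lkdg,lastl] -> 7 lines: iwl qlavd fhphg lkdg lastl bhlki ubfr
Hunk 2: at line 2 remove [lkdg] add [lcye] -> 7 lines: iwl qlavd fhphg lcye lastl bhlki ubfr
Hunk 3: at line 1 remove [fhphg,lcye,lastl] add [hxx,wtgxn] -> 6 lines: iwl qlavd hxx wtgxn bhlki ubfr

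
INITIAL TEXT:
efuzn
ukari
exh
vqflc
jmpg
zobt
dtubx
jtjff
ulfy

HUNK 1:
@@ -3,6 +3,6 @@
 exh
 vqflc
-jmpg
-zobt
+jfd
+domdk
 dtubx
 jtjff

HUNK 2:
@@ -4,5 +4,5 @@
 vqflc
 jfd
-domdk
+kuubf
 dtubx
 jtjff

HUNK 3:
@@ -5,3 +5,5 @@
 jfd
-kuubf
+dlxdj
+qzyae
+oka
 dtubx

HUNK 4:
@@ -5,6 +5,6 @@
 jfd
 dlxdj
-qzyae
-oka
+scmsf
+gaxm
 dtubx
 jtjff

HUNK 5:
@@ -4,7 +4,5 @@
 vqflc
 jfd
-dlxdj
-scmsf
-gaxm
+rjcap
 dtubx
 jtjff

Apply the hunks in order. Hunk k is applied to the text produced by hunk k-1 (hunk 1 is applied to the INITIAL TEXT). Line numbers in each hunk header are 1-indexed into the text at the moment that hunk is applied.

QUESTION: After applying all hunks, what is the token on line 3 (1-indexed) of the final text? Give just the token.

Hunk 1: at line 3 remove [jmpg,zobt] add [jfd,domdk] -> 9 lines: efuzn ukari exh vqflc jfd domdk dtubx jtjff ulfy
Hunk 2: at line 4 remove [domdk] add [kuubf] -> 9 lines: efuzn ukari exh vqflc jfd kuubf dtubx jtjff ulfy
Hunk 3: at line 5 remove [kuubf] add [dlxdj,qzyae,oka] -> 11 lines: efuzn ukari exh vqflc jfd dlxdj qzyae oka dtubx jtjff ulfy
Hunk 4: at line 5 remove [qzyae,oka] add [scmsf,gaxm] -> 11 lines: efuzn ukari exh vqflc jfd dlxdj scmsf gaxm dtubx jtjff ulfy
Hunk 5: at line 4 remove [dlxdj,scmsf,gaxm] add [rjcap] -> 9 lines: efuzn ukari exh vqflc jfd rjcap dtubx jtjff ulfy
Final line 3: exh

Answer: exh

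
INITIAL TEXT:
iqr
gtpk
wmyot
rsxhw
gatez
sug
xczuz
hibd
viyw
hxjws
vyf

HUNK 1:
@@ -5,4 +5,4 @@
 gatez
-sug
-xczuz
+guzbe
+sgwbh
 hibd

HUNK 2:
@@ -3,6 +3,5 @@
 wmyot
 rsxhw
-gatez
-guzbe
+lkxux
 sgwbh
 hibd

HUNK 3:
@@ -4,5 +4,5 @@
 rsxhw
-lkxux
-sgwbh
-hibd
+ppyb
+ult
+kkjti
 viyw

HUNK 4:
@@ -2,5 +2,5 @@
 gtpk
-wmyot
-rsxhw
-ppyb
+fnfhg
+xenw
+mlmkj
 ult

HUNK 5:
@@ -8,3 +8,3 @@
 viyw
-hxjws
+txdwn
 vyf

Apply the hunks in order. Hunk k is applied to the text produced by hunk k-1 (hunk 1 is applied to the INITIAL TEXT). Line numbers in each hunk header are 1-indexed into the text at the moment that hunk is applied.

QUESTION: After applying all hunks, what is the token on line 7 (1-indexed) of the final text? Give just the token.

Answer: kkjti

Derivation:
Hunk 1: at line 5 remove [sug,xczuz] add [guzbe,sgwbh] -> 11 lines: iqr gtpk wmyot rsxhw gatez guzbe sgwbh hibd viyw hxjws vyf
Hunk 2: at line 3 remove [gatez,guzbe] add [lkxux] -> 10 lines: iqr gtpk wmyot rsxhw lkxux sgwbh hibd viyw hxjws vyf
Hunk 3: at line 4 remove [lkxux,sgwbh,hibd] add [ppyb,ult,kkjti] -> 10 lines: iqr gtpk wmyot rsxhw ppyb ult kkjti viyw hxjws vyf
Hunk 4: at line 2 remove [wmyot,rsxhw,ppyb] add [fnfhg,xenw,mlmkj] -> 10 lines: iqr gtpk fnfhg xenw mlmkj ult kkjti viyw hxjws vyf
Hunk 5: at line 8 remove [hxjws] add [txdwn] -> 10 lines: iqr gtpk fnfhg xenw mlmkj ult kkjti viyw txdwn vyf
Final line 7: kkjti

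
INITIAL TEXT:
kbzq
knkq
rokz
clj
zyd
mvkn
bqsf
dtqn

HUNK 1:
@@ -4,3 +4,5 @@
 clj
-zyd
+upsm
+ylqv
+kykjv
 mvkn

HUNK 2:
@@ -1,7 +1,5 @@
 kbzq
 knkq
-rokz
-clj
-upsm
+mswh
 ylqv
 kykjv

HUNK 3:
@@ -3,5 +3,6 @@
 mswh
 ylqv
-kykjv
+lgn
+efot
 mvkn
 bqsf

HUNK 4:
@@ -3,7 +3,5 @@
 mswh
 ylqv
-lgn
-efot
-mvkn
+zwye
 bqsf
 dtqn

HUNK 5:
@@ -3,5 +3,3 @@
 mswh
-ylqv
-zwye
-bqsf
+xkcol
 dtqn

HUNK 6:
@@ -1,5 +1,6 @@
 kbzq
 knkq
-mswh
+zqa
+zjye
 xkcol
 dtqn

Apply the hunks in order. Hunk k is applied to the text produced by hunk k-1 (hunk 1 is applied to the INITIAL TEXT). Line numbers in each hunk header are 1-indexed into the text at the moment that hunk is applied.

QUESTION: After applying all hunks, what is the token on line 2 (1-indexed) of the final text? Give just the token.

Hunk 1: at line 4 remove [zyd] add [upsm,ylqv,kykjv] -> 10 lines: kbzq knkq rokz clj upsm ylqv kykjv mvkn bqsf dtqn
Hunk 2: at line 1 remove [rokz,clj,upsm] add [mswh] -> 8 lines: kbzq knkq mswh ylqv kykjv mvkn bqsf dtqn
Hunk 3: at line 3 remove [kykjv] add [lgn,efot] -> 9 lines: kbzq knkq mswh ylqv lgn efot mvkn bqsf dtqn
Hunk 4: at line 3 remove [lgn,efot,mvkn] add [zwye] -> 7 lines: kbzq knkq mswh ylqv zwye bqsf dtqn
Hunk 5: at line 3 remove [ylqv,zwye,bqsf] add [xkcol] -> 5 lines: kbzq knkq mswh xkcol dtqn
Hunk 6: at line 1 remove [mswh] add [zqa,zjye] -> 6 lines: kbzq knkq zqa zjye xkcol dtqn
Final line 2: knkq

Answer: knkq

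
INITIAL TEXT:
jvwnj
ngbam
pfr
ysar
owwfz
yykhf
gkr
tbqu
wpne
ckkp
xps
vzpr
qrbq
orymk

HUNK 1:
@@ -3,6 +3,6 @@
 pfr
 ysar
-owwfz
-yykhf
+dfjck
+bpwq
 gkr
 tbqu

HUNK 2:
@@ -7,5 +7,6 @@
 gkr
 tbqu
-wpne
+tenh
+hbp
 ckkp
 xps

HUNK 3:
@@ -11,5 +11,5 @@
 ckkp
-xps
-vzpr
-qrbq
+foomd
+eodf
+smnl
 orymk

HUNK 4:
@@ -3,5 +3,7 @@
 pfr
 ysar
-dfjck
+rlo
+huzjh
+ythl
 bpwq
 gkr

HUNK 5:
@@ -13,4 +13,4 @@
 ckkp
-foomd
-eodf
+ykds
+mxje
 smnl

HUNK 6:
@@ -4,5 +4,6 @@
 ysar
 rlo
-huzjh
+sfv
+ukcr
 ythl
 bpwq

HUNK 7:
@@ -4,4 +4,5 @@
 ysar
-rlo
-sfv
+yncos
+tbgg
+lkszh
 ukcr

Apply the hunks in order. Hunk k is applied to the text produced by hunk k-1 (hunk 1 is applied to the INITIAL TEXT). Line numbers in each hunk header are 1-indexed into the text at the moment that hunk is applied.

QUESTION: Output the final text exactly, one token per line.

Answer: jvwnj
ngbam
pfr
ysar
yncos
tbgg
lkszh
ukcr
ythl
bpwq
gkr
tbqu
tenh
hbp
ckkp
ykds
mxje
smnl
orymk

Derivation:
Hunk 1: at line 3 remove [owwfz,yykhf] add [dfjck,bpwq] -> 14 lines: jvwnj ngbam pfr ysar dfjck bpwq gkr tbqu wpne ckkp xps vzpr qrbq orymk
Hunk 2: at line 7 remove [wpne] add [tenh,hbp] -> 15 lines: jvwnj ngbam pfr ysar dfjck bpwq gkr tbqu tenh hbp ckkp xps vzpr qrbq orymk
Hunk 3: at line 11 remove [xps,vzpr,qrbq] add [foomd,eodf,smnl] -> 15 lines: jvwnj ngbam pfr ysar dfjck bpwq gkr tbqu tenh hbp ckkp foomd eodf smnl orymk
Hunk 4: at line 3 remove [dfjck] add [rlo,huzjh,ythl] -> 17 lines: jvwnj ngbam pfr ysar rlo huzjh ythl bpwq gkr tbqu tenh hbp ckkp foomd eodf smnl orymk
Hunk 5: at line 13 remove [foomd,eodf] add [ykds,mxje] -> 17 lines: jvwnj ngbam pfr ysar rlo huzjh ythl bpwq gkr tbqu tenh hbp ckkp ykds mxje smnl orymk
Hunk 6: at line 4 remove [huzjh] add [sfv,ukcr] -> 18 lines: jvwnj ngbam pfr ysar rlo sfv ukcr ythl bpwq gkr tbqu tenh hbp ckkp ykds mxje smnl orymk
Hunk 7: at line 4 remove [rlo,sfv] add [yncos,tbgg,lkszh] -> 19 lines: jvwnj ngbam pfr ysar yncos tbgg lkszh ukcr ythl bpwq gkr tbqu tenh hbp ckkp ykds mxje smnl orymk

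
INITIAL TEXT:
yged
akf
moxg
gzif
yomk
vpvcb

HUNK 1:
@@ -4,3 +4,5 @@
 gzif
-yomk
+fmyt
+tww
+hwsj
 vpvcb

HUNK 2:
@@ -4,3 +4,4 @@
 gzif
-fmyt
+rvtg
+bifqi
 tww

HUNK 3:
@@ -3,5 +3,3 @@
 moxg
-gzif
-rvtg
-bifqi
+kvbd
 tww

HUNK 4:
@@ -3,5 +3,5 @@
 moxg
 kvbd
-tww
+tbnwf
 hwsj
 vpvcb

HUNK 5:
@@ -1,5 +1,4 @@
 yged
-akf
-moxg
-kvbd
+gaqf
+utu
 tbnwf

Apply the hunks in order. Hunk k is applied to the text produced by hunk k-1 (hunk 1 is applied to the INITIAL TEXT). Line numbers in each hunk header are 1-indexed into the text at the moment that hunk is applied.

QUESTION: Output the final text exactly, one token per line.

Hunk 1: at line 4 remove [yomk] add [fmyt,tww,hwsj] -> 8 lines: yged akf moxg gzif fmyt tww hwsj vpvcb
Hunk 2: at line 4 remove [fmyt] add [rvtg,bifqi] -> 9 lines: yged akf moxg gzif rvtg bifqi tww hwsj vpvcb
Hunk 3: at line 3 remove [gzif,rvtg,bifqi] add [kvbd] -> 7 lines: yged akf moxg kvbd tww hwsj vpvcb
Hunk 4: at line 3 remove [tww] add [tbnwf] -> 7 lines: yged akf moxg kvbd tbnwf hwsj vpvcb
Hunk 5: at line 1 remove [akf,moxg,kvbd] add [gaqf,utu] -> 6 lines: yged gaqf utu tbnwf hwsj vpvcb

Answer: yged
gaqf
utu
tbnwf
hwsj
vpvcb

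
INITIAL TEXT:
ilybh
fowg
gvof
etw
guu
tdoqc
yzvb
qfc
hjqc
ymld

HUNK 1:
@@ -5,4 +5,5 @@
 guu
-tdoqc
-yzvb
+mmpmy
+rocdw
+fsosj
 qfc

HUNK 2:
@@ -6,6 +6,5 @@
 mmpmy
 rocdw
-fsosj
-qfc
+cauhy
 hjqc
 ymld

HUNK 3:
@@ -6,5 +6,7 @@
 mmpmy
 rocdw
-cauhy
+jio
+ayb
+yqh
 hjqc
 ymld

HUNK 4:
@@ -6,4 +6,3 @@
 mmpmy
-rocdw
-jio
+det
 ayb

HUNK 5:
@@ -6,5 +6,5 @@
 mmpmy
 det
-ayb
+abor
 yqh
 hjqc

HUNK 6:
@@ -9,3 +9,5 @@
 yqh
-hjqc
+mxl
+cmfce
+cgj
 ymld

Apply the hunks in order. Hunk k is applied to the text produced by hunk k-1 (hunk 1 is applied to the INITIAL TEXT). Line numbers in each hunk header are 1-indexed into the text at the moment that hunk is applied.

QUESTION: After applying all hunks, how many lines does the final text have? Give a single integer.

Answer: 13

Derivation:
Hunk 1: at line 5 remove [tdoqc,yzvb] add [mmpmy,rocdw,fsosj] -> 11 lines: ilybh fowg gvof etw guu mmpmy rocdw fsosj qfc hjqc ymld
Hunk 2: at line 6 remove [fsosj,qfc] add [cauhy] -> 10 lines: ilybh fowg gvof etw guu mmpmy rocdw cauhy hjqc ymld
Hunk 3: at line 6 remove [cauhy] add [jio,ayb,yqh] -> 12 lines: ilybh fowg gvof etw guu mmpmy rocdw jio ayb yqh hjqc ymld
Hunk 4: at line 6 remove [rocdw,jio] add [det] -> 11 lines: ilybh fowg gvof etw guu mmpmy det ayb yqh hjqc ymld
Hunk 5: at line 6 remove [ayb] add [abor] -> 11 lines: ilybh fowg gvof etw guu mmpmy det abor yqh hjqc ymld
Hunk 6: at line 9 remove [hjqc] add [mxl,cmfce,cgj] -> 13 lines: ilybh fowg gvof etw guu mmpmy det abor yqh mxl cmfce cgj ymld
Final line count: 13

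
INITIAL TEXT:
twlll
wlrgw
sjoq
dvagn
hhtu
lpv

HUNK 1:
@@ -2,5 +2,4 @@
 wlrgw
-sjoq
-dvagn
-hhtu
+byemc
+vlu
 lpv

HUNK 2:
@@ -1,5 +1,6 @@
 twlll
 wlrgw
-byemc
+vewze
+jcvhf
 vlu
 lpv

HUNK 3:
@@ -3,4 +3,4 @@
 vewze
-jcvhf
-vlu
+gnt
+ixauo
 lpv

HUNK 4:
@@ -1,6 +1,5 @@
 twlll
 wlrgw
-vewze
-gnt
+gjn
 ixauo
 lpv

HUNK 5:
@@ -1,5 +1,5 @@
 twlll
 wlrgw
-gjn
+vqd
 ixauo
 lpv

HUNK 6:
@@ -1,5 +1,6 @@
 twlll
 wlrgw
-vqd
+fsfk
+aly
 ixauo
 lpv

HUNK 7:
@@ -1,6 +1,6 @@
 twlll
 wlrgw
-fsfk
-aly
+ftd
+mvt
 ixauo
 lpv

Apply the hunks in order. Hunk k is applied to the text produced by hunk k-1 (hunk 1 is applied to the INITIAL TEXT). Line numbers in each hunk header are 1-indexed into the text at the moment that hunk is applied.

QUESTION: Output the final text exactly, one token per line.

Hunk 1: at line 2 remove [sjoq,dvagn,hhtu] add [byemc,vlu] -> 5 lines: twlll wlrgw byemc vlu lpv
Hunk 2: at line 1 remove [byemc] add [vewze,jcvhf] -> 6 lines: twlll wlrgw vewze jcvhf vlu lpv
Hunk 3: at line 3 remove [jcvhf,vlu] add [gnt,ixauo] -> 6 lines: twlll wlrgw vewze gnt ixauo lpv
Hunk 4: at line 1 remove [vewze,gnt] add [gjn] -> 5 lines: twlll wlrgw gjn ixauo lpv
Hunk 5: at line 1 remove [gjn] add [vqd] -> 5 lines: twlll wlrgw vqd ixauo lpv
Hunk 6: at line 1 remove [vqd] add [fsfk,aly] -> 6 lines: twlll wlrgw fsfk aly ixauo lpv
Hunk 7: at line 1 remove [fsfk,aly] add [ftd,mvt] -> 6 lines: twlll wlrgw ftd mvt ixauo lpv

Answer: twlll
wlrgw
ftd
mvt
ixauo
lpv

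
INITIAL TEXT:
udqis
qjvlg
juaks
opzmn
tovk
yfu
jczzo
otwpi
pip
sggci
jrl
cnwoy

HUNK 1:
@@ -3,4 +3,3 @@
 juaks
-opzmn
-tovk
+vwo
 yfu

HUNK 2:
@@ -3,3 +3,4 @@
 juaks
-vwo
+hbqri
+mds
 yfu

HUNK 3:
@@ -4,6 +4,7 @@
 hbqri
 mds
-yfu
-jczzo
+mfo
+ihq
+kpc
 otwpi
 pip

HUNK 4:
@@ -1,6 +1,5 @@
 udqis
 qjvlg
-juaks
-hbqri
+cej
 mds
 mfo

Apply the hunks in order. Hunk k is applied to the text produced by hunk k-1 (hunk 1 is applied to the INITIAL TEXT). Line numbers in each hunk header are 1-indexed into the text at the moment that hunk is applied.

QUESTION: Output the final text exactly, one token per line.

Answer: udqis
qjvlg
cej
mds
mfo
ihq
kpc
otwpi
pip
sggci
jrl
cnwoy

Derivation:
Hunk 1: at line 3 remove [opzmn,tovk] add [vwo] -> 11 lines: udqis qjvlg juaks vwo yfu jczzo otwpi pip sggci jrl cnwoy
Hunk 2: at line 3 remove [vwo] add [hbqri,mds] -> 12 lines: udqis qjvlg juaks hbqri mds yfu jczzo otwpi pip sggci jrl cnwoy
Hunk 3: at line 4 remove [yfu,jczzo] add [mfo,ihq,kpc] -> 13 lines: udqis qjvlg juaks hbqri mds mfo ihq kpc otwpi pip sggci jrl cnwoy
Hunk 4: at line 1 remove [juaks,hbqri] add [cej] -> 12 lines: udqis qjvlg cej mds mfo ihq kpc otwpi pip sggci jrl cnwoy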